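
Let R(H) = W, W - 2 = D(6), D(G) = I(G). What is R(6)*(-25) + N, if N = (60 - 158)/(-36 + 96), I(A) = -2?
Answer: -49/30 ≈ -1.6333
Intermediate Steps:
D(G) = -2
W = 0 (W = 2 - 2 = 0)
R(H) = 0
N = -49/30 (N = -98/60 = -98*1/60 = -49/30 ≈ -1.6333)
R(6)*(-25) + N = 0*(-25) - 49/30 = 0 - 49/30 = -49/30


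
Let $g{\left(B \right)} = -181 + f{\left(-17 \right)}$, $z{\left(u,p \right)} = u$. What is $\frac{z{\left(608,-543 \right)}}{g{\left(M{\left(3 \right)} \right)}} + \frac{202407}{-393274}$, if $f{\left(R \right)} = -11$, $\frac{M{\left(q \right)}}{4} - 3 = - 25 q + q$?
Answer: $- \frac{2171662}{589911} \approx -3.6813$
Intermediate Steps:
$M{\left(q \right)} = 12 - 96 q$ ($M{\left(q \right)} = 12 + 4 \left(- 25 q + q\right) = 12 + 4 \left(- 24 q\right) = 12 - 96 q$)
$g{\left(B \right)} = -192$ ($g{\left(B \right)} = -181 - 11 = -192$)
$\frac{z{\left(608,-543 \right)}}{g{\left(M{\left(3 \right)} \right)}} + \frac{202407}{-393274} = \frac{608}{-192} + \frac{202407}{-393274} = 608 \left(- \frac{1}{192}\right) + 202407 \left(- \frac{1}{393274}\right) = - \frac{19}{6} - \frac{202407}{393274} = - \frac{2171662}{589911}$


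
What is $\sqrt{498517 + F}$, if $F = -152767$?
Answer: $5 \sqrt{13830} \approx 588.0$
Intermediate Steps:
$\sqrt{498517 + F} = \sqrt{498517 - 152767} = \sqrt{345750} = 5 \sqrt{13830}$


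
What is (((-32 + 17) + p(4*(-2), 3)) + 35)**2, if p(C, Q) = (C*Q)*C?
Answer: 44944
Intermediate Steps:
p(C, Q) = Q*C**2
(((-32 + 17) + p(4*(-2), 3)) + 35)**2 = (((-32 + 17) + 3*(4*(-2))**2) + 35)**2 = ((-15 + 3*(-8)**2) + 35)**2 = ((-15 + 3*64) + 35)**2 = ((-15 + 192) + 35)**2 = (177 + 35)**2 = 212**2 = 44944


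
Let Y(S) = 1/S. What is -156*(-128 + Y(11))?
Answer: 219492/11 ≈ 19954.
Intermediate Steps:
Y(S) = 1/S
-156*(-128 + Y(11)) = -156*(-128 + 1/11) = -156*(-1407/11) = 219492/11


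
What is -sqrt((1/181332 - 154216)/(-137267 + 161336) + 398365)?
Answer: -sqrt(23420392893732745385453)/242471106 ≈ -631.16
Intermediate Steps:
-sqrt((1/181332 - 154216)/(-137267 + 161336) + 398365) = -sqrt((1/181332 - 154216)/24069 + 398365) = -sqrt(-27964295711/181332*1/24069 + 398365) = -sqrt(-27964295711/4364479908 + 398365) = -sqrt(1738628074254709/4364479908) = -sqrt(23420392893732745385453)/242471106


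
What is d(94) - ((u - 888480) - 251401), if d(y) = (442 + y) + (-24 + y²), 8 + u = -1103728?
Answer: 2252965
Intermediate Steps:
u = -1103736 (u = -8 - 1103728 = -1103736)
d(y) = 418 + y + y²
d(94) - ((u - 888480) - 251401) = (418 + 94 + 94²) - ((-1103736 - 888480) - 251401) = (418 + 94 + 8836) - (-1992216 - 251401) = 9348 - 1*(-2243617) = 9348 + 2243617 = 2252965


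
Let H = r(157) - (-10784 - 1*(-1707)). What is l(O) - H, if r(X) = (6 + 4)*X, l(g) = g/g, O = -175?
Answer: -10646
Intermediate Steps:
l(g) = 1
r(X) = 10*X
H = 10647 (H = 10*157 - (-10784 - 1*(-1707)) = 1570 - (-10784 + 1707) = 1570 - 1*(-9077) = 1570 + 9077 = 10647)
l(O) - H = 1 - 1*10647 = 1 - 10647 = -10646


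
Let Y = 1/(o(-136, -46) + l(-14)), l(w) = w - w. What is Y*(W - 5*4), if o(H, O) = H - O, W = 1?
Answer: 19/90 ≈ 0.21111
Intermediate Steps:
l(w) = 0
Y = -1/90 (Y = 1/((-136 - 1*(-46)) + 0) = 1/((-136 + 46) + 0) = 1/(-90 + 0) = 1/(-90) = -1/90 ≈ -0.011111)
Y*(W - 5*4) = -(1 - 5*4)/90 = -(1 - 20)/90 = -1/90*(-19) = 19/90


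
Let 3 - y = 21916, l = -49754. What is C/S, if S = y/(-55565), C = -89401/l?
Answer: 4967566565/1090259402 ≈ 4.5563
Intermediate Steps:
y = -21913 (y = 3 - 1*21916 = 3 - 21916 = -21913)
C = 89401/49754 (C = -89401/(-49754) = -89401*(-1/49754) = 89401/49754 ≈ 1.7969)
S = 21913/55565 (S = -21913/(-55565) = -21913*(-1/55565) = 21913/55565 ≈ 0.39437)
C/S = 89401/(49754*(21913/55565)) = (89401/49754)*(55565/21913) = 4967566565/1090259402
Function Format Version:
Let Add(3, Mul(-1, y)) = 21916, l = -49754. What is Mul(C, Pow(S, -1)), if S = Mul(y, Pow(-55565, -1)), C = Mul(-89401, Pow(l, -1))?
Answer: Rational(4967566565, 1090259402) ≈ 4.5563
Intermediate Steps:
y = -21913 (y = Add(3, Mul(-1, 21916)) = Add(3, -21916) = -21913)
C = Rational(89401, 49754) (C = Mul(-89401, Pow(-49754, -1)) = Mul(-89401, Rational(-1, 49754)) = Rational(89401, 49754) ≈ 1.7969)
S = Rational(21913, 55565) (S = Mul(-21913, Pow(-55565, -1)) = Mul(-21913, Rational(-1, 55565)) = Rational(21913, 55565) ≈ 0.39437)
Mul(C, Pow(S, -1)) = Mul(Rational(89401, 49754), Pow(Rational(21913, 55565), -1)) = Mul(Rational(89401, 49754), Rational(55565, 21913)) = Rational(4967566565, 1090259402)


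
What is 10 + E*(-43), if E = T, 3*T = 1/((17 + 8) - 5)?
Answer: 557/60 ≈ 9.2833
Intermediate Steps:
T = 1/60 (T = 1/(3*((17 + 8) - 5)) = 1/(3*(25 - 5)) = (1/3)/20 = (1/3)*(1/20) = 1/60 ≈ 0.016667)
E = 1/60 ≈ 0.016667
10 + E*(-43) = 10 + (1/60)*(-43) = 10 - 43/60 = 557/60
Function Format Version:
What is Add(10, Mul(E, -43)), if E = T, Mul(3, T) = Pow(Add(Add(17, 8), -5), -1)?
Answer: Rational(557, 60) ≈ 9.2833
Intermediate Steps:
T = Rational(1, 60) (T = Mul(Rational(1, 3), Pow(Add(Add(17, 8), -5), -1)) = Mul(Rational(1, 3), Pow(Add(25, -5), -1)) = Mul(Rational(1, 3), Pow(20, -1)) = Mul(Rational(1, 3), Rational(1, 20)) = Rational(1, 60) ≈ 0.016667)
E = Rational(1, 60) ≈ 0.016667
Add(10, Mul(E, -43)) = Add(10, Mul(Rational(1, 60), -43)) = Add(10, Rational(-43, 60)) = Rational(557, 60)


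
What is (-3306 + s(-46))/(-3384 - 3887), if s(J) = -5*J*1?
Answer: 3076/7271 ≈ 0.42305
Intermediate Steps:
s(J) = -5*J
(-3306 + s(-46))/(-3384 - 3887) = (-3306 - 5*(-46))/(-3384 - 3887) = (-3306 + 230)/(-7271) = -3076*(-1/7271) = 3076/7271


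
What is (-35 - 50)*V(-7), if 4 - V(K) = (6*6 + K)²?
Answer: 71145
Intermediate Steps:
V(K) = 4 - (36 + K)² (V(K) = 4 - (6*6 + K)² = 4 - (36 + K)²)
(-35 - 50)*V(-7) = (-35 - 50)*(4 - (36 - 7)²) = -85*(4 - 1*29²) = -85*(4 - 1*841) = -85*(4 - 841) = -85*(-837) = 71145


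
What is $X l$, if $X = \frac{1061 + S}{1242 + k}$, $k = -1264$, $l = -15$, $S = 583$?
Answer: $\frac{12330}{11} \approx 1120.9$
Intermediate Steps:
$X = - \frac{822}{11}$ ($X = \frac{1061 + 583}{1242 - 1264} = \frac{1644}{-22} = 1644 \left(- \frac{1}{22}\right) = - \frac{822}{11} \approx -74.727$)
$X l = \left(- \frac{822}{11}\right) \left(-15\right) = \frac{12330}{11}$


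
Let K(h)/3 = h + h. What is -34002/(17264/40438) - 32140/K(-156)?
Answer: -3092355161/38844 ≈ -79610.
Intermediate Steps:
K(h) = 6*h (K(h) = 3*(h + h) = 3*(2*h) = 6*h)
-34002/(17264/40438) - 32140/K(-156) = -34002/(17264/40438) - 32140/(6*(-156)) = -34002/(17264*(1/40438)) - 32140/(-936) = -34002/8632/20219 - 32140*(-1/936) = -34002*20219/8632 + 8035/234 = -343743219/4316 + 8035/234 = -3092355161/38844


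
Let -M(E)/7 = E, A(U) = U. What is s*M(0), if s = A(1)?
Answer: 0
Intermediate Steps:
M(E) = -7*E
s = 1
s*M(0) = 1*(-7*0) = 1*0 = 0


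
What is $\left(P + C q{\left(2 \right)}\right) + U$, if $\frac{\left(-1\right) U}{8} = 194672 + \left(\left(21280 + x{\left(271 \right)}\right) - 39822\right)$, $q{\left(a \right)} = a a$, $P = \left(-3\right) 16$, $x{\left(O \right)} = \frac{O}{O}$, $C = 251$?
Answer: $-1408092$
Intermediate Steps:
$x{\left(O \right)} = 1$
$P = -48$
$q{\left(a \right)} = a^{2}$
$U = -1409048$ ($U = - 8 \left(194672 + \left(\left(21280 + 1\right) - 39822\right)\right) = - 8 \left(194672 + \left(21281 - 39822\right)\right) = - 8 \left(194672 - 18541\right) = \left(-8\right) 176131 = -1409048$)
$\left(P + C q{\left(2 \right)}\right) + U = \left(-48 + 251 \cdot 2^{2}\right) - 1409048 = \left(-48 + 251 \cdot 4\right) - 1409048 = \left(-48 + 1004\right) - 1409048 = 956 - 1409048 = -1408092$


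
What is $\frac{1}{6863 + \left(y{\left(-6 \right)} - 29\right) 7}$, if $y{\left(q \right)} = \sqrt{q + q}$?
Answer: $\frac{555}{3696349} - \frac{7 i \sqrt{3}}{22178094} \approx 0.00015015 - 5.4668 \cdot 10^{-7} i$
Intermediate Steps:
$y{\left(q \right)} = \sqrt{2} \sqrt{q}$ ($y{\left(q \right)} = \sqrt{2 q} = \sqrt{2} \sqrt{q}$)
$\frac{1}{6863 + \left(y{\left(-6 \right)} - 29\right) 7} = \frac{1}{6863 + \left(\sqrt{2} \sqrt{-6} - 29\right) 7} = \frac{1}{6863 + \left(\sqrt{2} i \sqrt{6} - 29\right) 7} = \frac{1}{6863 + \left(2 i \sqrt{3} - 29\right) 7} = \frac{1}{6863 + \left(-29 + 2 i \sqrt{3}\right) 7} = \frac{1}{6863 - \left(203 - 14 i \sqrt{3}\right)} = \frac{1}{6660 + 14 i \sqrt{3}}$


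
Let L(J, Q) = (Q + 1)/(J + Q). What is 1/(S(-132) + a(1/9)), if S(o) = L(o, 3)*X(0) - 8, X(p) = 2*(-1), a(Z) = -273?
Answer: -129/36241 ≈ -0.0035595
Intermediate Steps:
L(J, Q) = (1 + Q)/(J + Q)
X(p) = -2
S(o) = -8 - 8/(3 + o) (S(o) = ((1 + 3)/(o + 3))*(-2) - 8 = (4/(3 + o))*(-2) - 8 = -8/(3 + o) - 8 = -8 - 8/(3 + o))
1/(S(-132) + a(1/9)) = 1/(8*(-4 - 1*(-132))/(3 - 132) - 273) = 1/(8*(-4 + 132)/(-129) - 273) = 1/(8*(-1/129)*128 - 273) = 1/(-1024/129 - 273) = 1/(-36241/129) = -129/36241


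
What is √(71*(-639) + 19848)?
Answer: I*√25521 ≈ 159.75*I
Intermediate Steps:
√(71*(-639) + 19848) = √(-45369 + 19848) = √(-25521) = I*√25521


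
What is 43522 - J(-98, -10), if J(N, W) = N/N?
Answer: 43521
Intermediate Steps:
J(N, W) = 1
43522 - J(-98, -10) = 43522 - 1*1 = 43522 - 1 = 43521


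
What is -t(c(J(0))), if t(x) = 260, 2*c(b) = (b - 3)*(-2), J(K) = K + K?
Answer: -260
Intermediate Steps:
J(K) = 2*K
c(b) = 3 - b (c(b) = ((b - 3)*(-2))/2 = ((-3 + b)*(-2))/2 = (6 - 2*b)/2 = 3 - b)
-t(c(J(0))) = -1*260 = -260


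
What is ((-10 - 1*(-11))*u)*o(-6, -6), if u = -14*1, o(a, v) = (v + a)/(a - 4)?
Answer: -84/5 ≈ -16.800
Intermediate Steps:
o(a, v) = (a + v)/(-4 + a)
u = -14
((-10 - 1*(-11))*u)*o(-6, -6) = ((-10 - 1*(-11))*(-14))*((-6 - 6)/(-4 - 6)) = ((-10 + 11)*(-14))*(-12/(-10)) = (1*(-14))*(-1/10*(-12)) = -14*6/5 = -84/5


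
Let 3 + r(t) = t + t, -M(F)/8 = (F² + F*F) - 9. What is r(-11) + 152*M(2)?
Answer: 1191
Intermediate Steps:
M(F) = 72 - 16*F² (M(F) = -8*((F² + F*F) - 9) = -8*((F² + F²) - 9) = -8*(2*F² - 9) = -8*(-9 + 2*F²) = 72 - 16*F²)
r(t) = -3 + 2*t (r(t) = -3 + (t + t) = -3 + 2*t)
r(-11) + 152*M(2) = (-3 + 2*(-11)) + 152*(72 - 16*2²) = (-3 - 22) + 152*(72 - 16*4) = -25 + 152*(72 - 64) = -25 + 152*8 = -25 + 1216 = 1191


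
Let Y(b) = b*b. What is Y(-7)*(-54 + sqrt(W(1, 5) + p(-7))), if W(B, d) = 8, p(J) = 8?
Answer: -2450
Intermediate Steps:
Y(b) = b**2
Y(-7)*(-54 + sqrt(W(1, 5) + p(-7))) = (-7)**2*(-54 + sqrt(8 + 8)) = 49*(-54 + sqrt(16)) = 49*(-54 + 4) = 49*(-50) = -2450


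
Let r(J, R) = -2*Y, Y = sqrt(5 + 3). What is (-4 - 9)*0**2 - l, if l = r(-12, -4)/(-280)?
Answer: -sqrt(2)/70 ≈ -0.020203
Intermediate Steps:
Y = 2*sqrt(2) (Y = sqrt(8) = 2*sqrt(2) ≈ 2.8284)
r(J, R) = -4*sqrt(2)
l = sqrt(2)/70 (l = -4*sqrt(2)/(-280) = -4*sqrt(2)*(-1/280) = sqrt(2)/70 ≈ 0.020203)
(-4 - 9)*0**2 - l = (-4 - 9)*0**2 - sqrt(2)/70 = -13*0 - sqrt(2)/70 = 0 - sqrt(2)/70 = -sqrt(2)/70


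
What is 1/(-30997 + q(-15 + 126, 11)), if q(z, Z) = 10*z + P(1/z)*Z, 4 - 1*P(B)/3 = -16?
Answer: -1/29227 ≈ -3.4215e-5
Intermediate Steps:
P(B) = 60 (P(B) = 12 - 3*(-16) = 12 + 48 = 60)
q(z, Z) = 10*z + 60*Z
1/(-30997 + q(-15 + 126, 11)) = 1/(-30997 + (10*(-15 + 126) + 60*11)) = 1/(-30997 + (10*111 + 660)) = 1/(-30997 + (1110 + 660)) = 1/(-30997 + 1770) = 1/(-29227) = -1/29227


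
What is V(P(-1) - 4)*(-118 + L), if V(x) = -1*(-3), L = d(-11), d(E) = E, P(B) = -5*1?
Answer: -387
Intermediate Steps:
P(B) = -5
L = -11
V(x) = 3
V(P(-1) - 4)*(-118 + L) = 3*(-118 - 11) = 3*(-129) = -387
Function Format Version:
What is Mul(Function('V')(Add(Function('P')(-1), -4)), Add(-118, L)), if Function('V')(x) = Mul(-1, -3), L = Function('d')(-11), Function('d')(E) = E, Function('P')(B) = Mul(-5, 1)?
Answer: -387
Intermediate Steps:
Function('P')(B) = -5
L = -11
Function('V')(x) = 3
Mul(Function('V')(Add(Function('P')(-1), -4)), Add(-118, L)) = Mul(3, Add(-118, -11)) = Mul(3, -129) = -387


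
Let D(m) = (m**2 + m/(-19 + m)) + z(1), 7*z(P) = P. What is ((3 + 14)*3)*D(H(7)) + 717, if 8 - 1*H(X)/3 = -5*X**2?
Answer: 152193101343/5180 ≈ 2.9381e+7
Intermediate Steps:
H(X) = 24 + 15*X**2 (H(X) = 24 - (-15)*X**2 = 24 + 15*X**2)
z(P) = P/7
D(m) = 1/7 + m**2 + m/(-19 + m) (D(m) = (m**2 + m/(-19 + m)) + (1/7)*1 = (m**2 + m/(-19 + m)) + 1/7 = 1/7 + m**2 + m/(-19 + m))
((3 + 14)*3)*D(H(7)) + 717 = ((3 + 14)*3)*((-19 - 133*(24 + 15*7**2)**2 + 7*(24 + 15*7**2)**3 + 8*(24 + 15*7**2))/(7*(-19 + (24 + 15*7**2)))) + 717 = (17*3)*((-19 - 133*(24 + 15*49)**2 + 7*(24 + 15*49)**3 + 8*(24 + 15*49))/(7*(-19 + (24 + 15*49)))) + 717 = 51*((-19 - 133*(24 + 735)**2 + 7*(24 + 735)**3 + 8*(24 + 735))/(7*(-19 + (24 + 735)))) + 717 = 51*((-19 - 133*759**2 + 7*759**3 + 8*759)/(7*(-19 + 759))) + 717 = 51*((1/7)*(-19 - 133*576081 + 7*437245479 + 6072)/740) + 717 = 51*((1/7)*(1/740)*(-19 - 76618773 + 3060718353 + 6072)) + 717 = 51*((1/7)*(1/740)*2984105633) + 717 = 51*(2984105633/5180) + 717 = 152189387283/5180 + 717 = 152193101343/5180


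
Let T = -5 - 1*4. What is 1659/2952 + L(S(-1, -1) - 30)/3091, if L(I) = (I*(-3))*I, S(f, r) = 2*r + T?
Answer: -3252989/3041544 ≈ -1.0695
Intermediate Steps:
T = -9 (T = -5 - 4 = -9)
S(f, r) = -9 + 2*r (S(f, r) = 2*r - 9 = -9 + 2*r)
L(I) = -3*I² (L(I) = (-3*I)*I = -3*I²)
1659/2952 + L(S(-1, -1) - 30)/3091 = 1659/2952 - 3*((-9 + 2*(-1)) - 30)²/3091 = 1659*(1/2952) - 3*((-9 - 2) - 30)²*(1/3091) = 553/984 - 3*(-11 - 30)²*(1/3091) = 553/984 - 3*(-41)²*(1/3091) = 553/984 - 3*1681*(1/3091) = 553/984 - 5043*1/3091 = 553/984 - 5043/3091 = -3252989/3041544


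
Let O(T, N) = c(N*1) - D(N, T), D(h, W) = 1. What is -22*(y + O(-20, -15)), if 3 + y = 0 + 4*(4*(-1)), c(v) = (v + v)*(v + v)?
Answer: -19360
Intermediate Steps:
c(v) = 4*v² (c(v) = (2*v)*(2*v) = 4*v²)
O(T, N) = -1 + 4*N² (O(T, N) = 4*(N*1)² - 1*1 = 4*N² - 1 = -1 + 4*N²)
y = -19 (y = -3 + (0 + 4*(4*(-1))) = -3 + (0 + 4*(-4)) = -3 + (0 - 16) = -3 - 16 = -19)
-22*(y + O(-20, -15)) = -22*(-19 + (-1 + 4*(-15)²)) = -22*(-19 + (-1 + 4*225)) = -22*(-19 + (-1 + 900)) = -22*(-19 + 899) = -22*880 = -19360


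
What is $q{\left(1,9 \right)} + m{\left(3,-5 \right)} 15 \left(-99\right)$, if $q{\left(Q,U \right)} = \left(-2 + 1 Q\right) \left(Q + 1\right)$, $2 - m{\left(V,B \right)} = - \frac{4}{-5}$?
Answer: $-1784$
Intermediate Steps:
$m{\left(V,B \right)} = \frac{6}{5}$ ($m{\left(V,B \right)} = 2 - - \frac{4}{-5} = 2 - \left(-4\right) \left(- \frac{1}{5}\right) = 2 - \frac{4}{5} = \frac{6}{5}$)
$q{\left(Q,U \right)} = \left(1 + Q\right) \left(-2 + Q\right)$ ($q{\left(Q,U \right)} = \left(-2 + Q\right) \left(1 + Q\right) = \left(1 + Q\right) \left(-2 + Q\right)$)
$q{\left(1,9 \right)} + m{\left(3,-5 \right)} 15 \left(-99\right) = \left(-2 + 1^{2} - 1\right) + \frac{6}{5} \cdot 15 \left(-99\right) = \left(-2 + 1 - 1\right) + 18 \left(-99\right) = -2 - 1782 = -1784$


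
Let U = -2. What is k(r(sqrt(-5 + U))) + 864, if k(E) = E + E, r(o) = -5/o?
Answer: 864 + 10*I*sqrt(7)/7 ≈ 864.0 + 3.7796*I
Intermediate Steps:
k(E) = 2*E
k(r(sqrt(-5 + U))) + 864 = 2*(-5/sqrt(-5 - 2)) + 864 = 2*(-5*(-I*sqrt(7)/7)) + 864 = 2*(-(-5)*I*sqrt(7)/7) + 864 = 2*(5*I*sqrt(7)/7) + 864 = 10*I*sqrt(7)/7 + 864 = 864 + 10*I*sqrt(7)/7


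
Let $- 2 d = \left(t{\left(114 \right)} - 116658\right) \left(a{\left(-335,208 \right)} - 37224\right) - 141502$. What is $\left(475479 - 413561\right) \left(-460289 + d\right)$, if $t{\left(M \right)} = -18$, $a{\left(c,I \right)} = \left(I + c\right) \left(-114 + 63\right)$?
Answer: $-111087580630032$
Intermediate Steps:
$a{\left(c,I \right)} = - 51 I - 51 c$ ($a{\left(c,I \right)} = \left(I + c\right) \left(-51\right) = - 51 I - 51 c$)
$d = -1793647735$ ($d = - \frac{\left(-18 - 116658\right) \left(\left(\left(-51\right) 208 - -17085\right) - 37224\right) - 141502}{2} = - \frac{- 116676 \left(\left(-10608 + 17085\right) - 37224\right) - 141502}{2} = - \frac{- 116676 \left(6477 - 37224\right) - 141502}{2} = - \frac{\left(-116676\right) \left(-30747\right) - 141502}{2} = - \frac{3587436972 - 141502}{2} = \left(- \frac{1}{2}\right) 3587295470 = -1793647735$)
$\left(475479 - 413561\right) \left(-460289 + d\right) = \left(475479 - 413561\right) \left(-460289 - 1793647735\right) = 61918 \left(-1794108024\right) = -111087580630032$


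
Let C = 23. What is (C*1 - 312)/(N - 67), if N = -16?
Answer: 289/83 ≈ 3.4819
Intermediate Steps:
(C*1 - 312)/(N - 67) = (23*1 - 312)/(-16 - 67) = (23 - 312)/(-83) = -289*(-1/83) = 289/83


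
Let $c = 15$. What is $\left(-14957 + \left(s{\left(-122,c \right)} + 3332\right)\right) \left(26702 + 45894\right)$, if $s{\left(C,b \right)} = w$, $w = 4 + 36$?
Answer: $-841024660$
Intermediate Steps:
$w = 40$
$s{\left(C,b \right)} = 40$
$\left(-14957 + \left(s{\left(-122,c \right)} + 3332\right)\right) \left(26702 + 45894\right) = \left(-14957 + \left(40 + 3332\right)\right) \left(26702 + 45894\right) = \left(-14957 + 3372\right) 72596 = \left(-11585\right) 72596 = -841024660$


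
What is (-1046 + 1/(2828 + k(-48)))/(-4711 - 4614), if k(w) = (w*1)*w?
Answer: 5368071/47855900 ≈ 0.11217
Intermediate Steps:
k(w) = w**2 (k(w) = w*w = w**2)
(-1046 + 1/(2828 + k(-48)))/(-4711 - 4614) = (-1046 + 1/(2828 + (-48)**2))/(-4711 - 4614) = (-1046 + 1/(2828 + 2304))/(-9325) = (-1046 + 1/5132)*(-1/9325) = -5368071/5132*(-1/9325) = 5368071/47855900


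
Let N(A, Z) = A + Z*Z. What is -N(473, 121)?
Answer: -15114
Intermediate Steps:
N(A, Z) = A + Z²
-N(473, 121) = -(473 + 121²) = -(473 + 14641) = -1*15114 = -15114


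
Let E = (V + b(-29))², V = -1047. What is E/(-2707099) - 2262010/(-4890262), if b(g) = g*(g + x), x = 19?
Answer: 1660562630076/6619211684969 ≈ 0.25087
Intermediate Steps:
b(g) = g*(19 + g) (b(g) = g*(g + 19) = g*(19 + g))
E = 573049 (E = (-1047 - 29*(19 - 29))² = (-1047 - 29*(-10))² = (-1047 + 290)² = (-757)² = 573049)
E/(-2707099) - 2262010/(-4890262) = 573049/(-2707099) - 2262010/(-4890262) = 573049*(-1/2707099) - 2262010*(-1/4890262) = -573049/2707099 + 1131005/2445131 = 1660562630076/6619211684969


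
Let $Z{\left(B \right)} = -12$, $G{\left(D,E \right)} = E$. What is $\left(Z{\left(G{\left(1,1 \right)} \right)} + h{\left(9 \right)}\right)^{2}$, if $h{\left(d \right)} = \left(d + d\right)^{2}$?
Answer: $97344$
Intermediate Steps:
$h{\left(d \right)} = 4 d^{2}$ ($h{\left(d \right)} = \left(2 d\right)^{2} = 4 d^{2}$)
$\left(Z{\left(G{\left(1,1 \right)} \right)} + h{\left(9 \right)}\right)^{2} = \left(-12 + 4 \cdot 9^{2}\right)^{2} = \left(-12 + 4 \cdot 81\right)^{2} = \left(-12 + 324\right)^{2} = 312^{2} = 97344$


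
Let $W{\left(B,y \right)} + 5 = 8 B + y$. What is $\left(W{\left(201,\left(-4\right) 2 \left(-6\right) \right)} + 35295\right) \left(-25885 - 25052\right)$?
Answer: $-1881918402$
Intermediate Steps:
$W{\left(B,y \right)} = -5 + y + 8 B$ ($W{\left(B,y \right)} = -5 + \left(8 B + y\right) = -5 + \left(y + 8 B\right) = -5 + y + 8 B$)
$\left(W{\left(201,\left(-4\right) 2 \left(-6\right) \right)} + 35295\right) \left(-25885 - 25052\right) = \left(\left(-5 + \left(-4\right) 2 \left(-6\right) + 8 \cdot 201\right) + 35295\right) \left(-25885 - 25052\right) = \left(\left(-5 - -48 + 1608\right) + 35295\right) \left(-50937\right) = \left(\left(-5 + 48 + 1608\right) + 35295\right) \left(-50937\right) = \left(1651 + 35295\right) \left(-50937\right) = 36946 \left(-50937\right) = -1881918402$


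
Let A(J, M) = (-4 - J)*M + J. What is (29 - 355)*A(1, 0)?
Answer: -326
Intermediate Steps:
A(J, M) = J + M*(-4 - J) (A(J, M) = M*(-4 - J) + J = J + M*(-4 - J))
(29 - 355)*A(1, 0) = (29 - 355)*(1 - 4*0 - 1*1*0) = -326*(1 + 0 + 0) = -326*1 = -326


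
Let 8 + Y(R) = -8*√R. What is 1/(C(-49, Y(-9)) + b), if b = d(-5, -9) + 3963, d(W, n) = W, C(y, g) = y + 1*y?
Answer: 1/3860 ≈ 0.00025907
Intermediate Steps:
Y(R) = -8 - 8*√R
C(y, g) = 2*y (C(y, g) = y + y = 2*y)
b = 3958 (b = -5 + 3963 = 3958)
1/(C(-49, Y(-9)) + b) = 1/(2*(-49) + 3958) = 1/(-98 + 3958) = 1/3860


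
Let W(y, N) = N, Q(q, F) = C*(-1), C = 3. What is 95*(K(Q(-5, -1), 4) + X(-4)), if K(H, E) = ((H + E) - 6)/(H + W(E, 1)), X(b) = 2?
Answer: 855/2 ≈ 427.50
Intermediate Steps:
Q(q, F) = -3 (Q(q, F) = 3*(-1) = -3)
K(H, E) = (-6 + E + H)/(1 + H) (K(H, E) = ((H + E) - 6)/(H + 1) = ((E + H) - 6)/(1 + H) = (-6 + E + H)/(1 + H))
95*(K(Q(-5, -1), 4) + X(-4)) = 95*((-6 + 4 - 3)/(1 - 3) + 2) = 95*(-5/(-2) + 2) = 95*(-½*(-5) + 2) = 95*(5/2 + 2) = 95*(9/2) = 855/2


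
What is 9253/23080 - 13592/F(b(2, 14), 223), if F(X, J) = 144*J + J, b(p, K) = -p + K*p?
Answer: -2901521/149258360 ≈ -0.019440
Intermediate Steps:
F(X, J) = 145*J
9253/23080 - 13592/F(b(2, 14), 223) = 9253/23080 - 13592/(145*223) = 9253*(1/23080) - 13592/32335 = 9253/23080 - 13592*1/32335 = 9253/23080 - 13592/32335 = -2901521/149258360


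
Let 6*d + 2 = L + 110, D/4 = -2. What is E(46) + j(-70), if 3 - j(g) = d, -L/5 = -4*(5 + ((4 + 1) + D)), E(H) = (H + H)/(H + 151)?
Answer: -12529/591 ≈ -21.200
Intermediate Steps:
D = -8 (D = 4*(-2) = -8)
E(H) = 2*H/(151 + H) (E(H) = (2*H)/(151 + H) = 2*H/(151 + H))
L = 40 (L = -(-20)*(5 + ((4 + 1) - 8)) = -(-20)*(5 + (5 - 8)) = -(-20)*(5 - 3) = -(-20)*2 = -5*(-8) = 40)
d = 74/3 (d = -⅓ + (40 + 110)/6 = -⅓ + (⅙)*150 = -⅓ + 25 = 74/3 ≈ 24.667)
j(g) = -65/3 (j(g) = 3 - 1*74/3 = 3 - 74/3 = -65/3)
E(46) + j(-70) = 2*46/(151 + 46) - 65/3 = 2*46/197 - 65/3 = 2*46*(1/197) - 65/3 = 92/197 - 65/3 = -12529/591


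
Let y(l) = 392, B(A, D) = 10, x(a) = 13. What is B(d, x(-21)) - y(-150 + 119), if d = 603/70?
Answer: -382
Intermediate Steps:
d = 603/70 (d = 603*(1/70) = 603/70 ≈ 8.6143)
B(d, x(-21)) - y(-150 + 119) = 10 - 1*392 = 10 - 392 = -382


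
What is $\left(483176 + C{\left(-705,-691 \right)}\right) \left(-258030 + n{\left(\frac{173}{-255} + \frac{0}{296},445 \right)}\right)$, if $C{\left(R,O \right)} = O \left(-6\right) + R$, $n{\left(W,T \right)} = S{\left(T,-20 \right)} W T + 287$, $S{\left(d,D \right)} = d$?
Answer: $- \frac{9730665064286}{51} \approx -1.908 \cdot 10^{11}$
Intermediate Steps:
$n{\left(W,T \right)} = 287 + W T^{2}$ ($n{\left(W,T \right)} = T W T + 287 = W T^{2} + 287 = 287 + W T^{2}$)
$C{\left(R,O \right)} = R - 6 O$ ($C{\left(R,O \right)} = - 6 O + R = R - 6 O$)
$\left(483176 + C{\left(-705,-691 \right)}\right) \left(-258030 + n{\left(\frac{173}{-255} + \frac{0}{296},445 \right)}\right) = \left(483176 - -3441\right) \left(-258030 + \left(287 + \left(\frac{173}{-255} + \frac{0}{296}\right) 445^{2}\right)\right) = \left(483176 + \left(-705 + 4146\right)\right) \left(-258030 + \left(287 + \left(173 \left(- \frac{1}{255}\right) + 0 \cdot \frac{1}{296}\right) 198025\right)\right) = \left(483176 + 3441\right) \left(-258030 + \left(287 + \left(- \frac{173}{255} + 0\right) 198025\right)\right) = 486617 \left(-258030 + \left(287 - \frac{6851665}{51}\right)\right) = 486617 \left(-258030 - \frac{6837028}{51}\right) = 486617 \left(- \frac{19996558}{51}\right) = - \frac{9730665064286}{51}$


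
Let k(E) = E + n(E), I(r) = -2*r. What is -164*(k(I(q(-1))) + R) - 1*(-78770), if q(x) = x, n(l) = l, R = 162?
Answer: 51546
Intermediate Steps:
k(E) = 2*E (k(E) = E + E = 2*E)
-164*(k(I(q(-1))) + R) - 1*(-78770) = -164*(2*(-2*(-1)) + 162) - 1*(-78770) = -164*(2*2 + 162) + 78770 = -164*(4 + 162) + 78770 = -164*166 + 78770 = -27224 + 78770 = 51546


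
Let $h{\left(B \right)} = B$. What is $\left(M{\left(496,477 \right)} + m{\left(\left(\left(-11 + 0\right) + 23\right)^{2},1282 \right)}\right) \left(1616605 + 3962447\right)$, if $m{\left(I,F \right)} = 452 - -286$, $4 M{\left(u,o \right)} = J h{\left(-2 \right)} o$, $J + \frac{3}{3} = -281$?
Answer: $379347640740$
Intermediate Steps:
$J = -282$ ($J = -1 - 281 = -282$)
$M{\left(u,o \right)} = 141 o$ ($M{\left(u,o \right)} = \frac{\left(-282\right) \left(-2\right) o}{4} = \frac{564 o}{4} = 141 o$)
$m{\left(I,F \right)} = 738$ ($m{\left(I,F \right)} = 452 + 286 = 738$)
$\left(M{\left(496,477 \right)} + m{\left(\left(\left(-11 + 0\right) + 23\right)^{2},1282 \right)}\right) \left(1616605 + 3962447\right) = \left(141 \cdot 477 + 738\right) \left(1616605 + 3962447\right) = \left(67257 + 738\right) 5579052 = 67995 \cdot 5579052 = 379347640740$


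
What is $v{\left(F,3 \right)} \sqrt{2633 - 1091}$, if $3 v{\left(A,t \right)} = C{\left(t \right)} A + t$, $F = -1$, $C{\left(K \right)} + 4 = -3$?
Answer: $\frac{10 \sqrt{1542}}{3} \approx 130.89$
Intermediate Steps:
$C{\left(K \right)} = -7$ ($C{\left(K \right)} = -4 - 3 = -7$)
$v{\left(A,t \right)} = - \frac{7 A}{3} + \frac{t}{3}$ ($v{\left(A,t \right)} = \frac{- 7 A + t}{3} = \frac{t - 7 A}{3} = - \frac{7 A}{3} + \frac{t}{3}$)
$v{\left(F,3 \right)} \sqrt{2633 - 1091} = \left(\left(- \frac{7}{3}\right) \left(-1\right) + \frac{1}{3} \cdot 3\right) \sqrt{2633 - 1091} = \left(\frac{7}{3} + 1\right) \sqrt{1542} = \frac{10 \sqrt{1542}}{3}$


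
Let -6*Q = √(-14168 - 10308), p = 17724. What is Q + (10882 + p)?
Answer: 28606 - I*√6119/3 ≈ 28606.0 - 26.075*I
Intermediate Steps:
Q = -I*√6119/3 (Q = -√(-14168 - 10308)/6 = -I*√6119/3 ≈ -26.075*I)
Q + (10882 + p) = -I*√6119/3 + (10882 + 17724) = -I*√6119/3 + 28606 = 28606 - I*√6119/3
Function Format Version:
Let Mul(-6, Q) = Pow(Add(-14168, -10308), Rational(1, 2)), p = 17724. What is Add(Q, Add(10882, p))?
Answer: Add(28606, Mul(Rational(-1, 3), I, Pow(6119, Rational(1, 2)))) ≈ Add(28606., Mul(-26.075, I))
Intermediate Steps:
Q = Mul(Rational(-1, 3), I, Pow(6119, Rational(1, 2))) (Q = Mul(Rational(-1, 6), Pow(Add(-14168, -10308), Rational(1, 2))) = Mul(Rational(-1, 6), Pow(-24476, Rational(1, 2))) = Mul(Rational(-1, 6), Mul(2, I, Pow(6119, Rational(1, 2)))) = Mul(Rational(-1, 3), I, Pow(6119, Rational(1, 2))) ≈ Mul(-26.075, I))
Add(Q, Add(10882, p)) = Add(Mul(Rational(-1, 3), I, Pow(6119, Rational(1, 2))), Add(10882, 17724)) = Add(Mul(Rational(-1, 3), I, Pow(6119, Rational(1, 2))), 28606) = Add(28606, Mul(Rational(-1, 3), I, Pow(6119, Rational(1, 2))))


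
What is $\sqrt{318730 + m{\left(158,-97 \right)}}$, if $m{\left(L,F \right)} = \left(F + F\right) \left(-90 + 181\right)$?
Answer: $2 \sqrt{75269} \approx 548.7$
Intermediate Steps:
$m{\left(L,F \right)} = 182 F$ ($m{\left(L,F \right)} = 2 F 91 = 182 F$)
$\sqrt{318730 + m{\left(158,-97 \right)}} = \sqrt{318730 + 182 \left(-97\right)} = \sqrt{318730 - 17654} = \sqrt{301076} = 2 \sqrt{75269}$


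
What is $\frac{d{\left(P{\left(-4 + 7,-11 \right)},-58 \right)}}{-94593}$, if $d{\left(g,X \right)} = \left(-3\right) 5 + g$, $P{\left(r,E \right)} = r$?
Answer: $\frac{4}{31531} \approx 0.00012686$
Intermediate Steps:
$d{\left(g,X \right)} = -15 + g$
$\frac{d{\left(P{\left(-4 + 7,-11 \right)},-58 \right)}}{-94593} = \frac{-15 + \left(-4 + 7\right)}{-94593} = \left(-15 + 3\right) \left(- \frac{1}{94593}\right) = \left(-12\right) \left(- \frac{1}{94593}\right) = \frac{4}{31531}$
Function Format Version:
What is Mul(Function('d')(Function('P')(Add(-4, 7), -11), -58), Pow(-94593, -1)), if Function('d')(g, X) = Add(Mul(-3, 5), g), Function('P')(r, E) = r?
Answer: Rational(4, 31531) ≈ 0.00012686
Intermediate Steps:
Function('d')(g, X) = Add(-15, g)
Mul(Function('d')(Function('P')(Add(-4, 7), -11), -58), Pow(-94593, -1)) = Mul(Add(-15, Add(-4, 7)), Pow(-94593, -1)) = Mul(Add(-15, 3), Rational(-1, 94593)) = Mul(-12, Rational(-1, 94593)) = Rational(4, 31531)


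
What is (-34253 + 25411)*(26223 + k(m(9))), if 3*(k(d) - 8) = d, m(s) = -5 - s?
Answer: -695679718/3 ≈ -2.3189e+8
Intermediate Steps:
k(d) = 8 + d/3
(-34253 + 25411)*(26223 + k(m(9))) = (-34253 + 25411)*(26223 + (8 + (-5 - 1*9)/3)) = -8842*(26223 + (8 + (-5 - 9)/3)) = -8842*(26223 + (8 + (⅓)*(-14))) = -8842*(26223 + (8 - 14/3)) = -8842*(26223 + 10/3) = -8842*78679/3 = -695679718/3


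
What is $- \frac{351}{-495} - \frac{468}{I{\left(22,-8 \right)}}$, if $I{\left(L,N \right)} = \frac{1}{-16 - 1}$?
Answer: $\frac{437619}{55} \approx 7956.7$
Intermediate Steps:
$I{\left(L,N \right)} = - \frac{1}{17}$ ($I{\left(L,N \right)} = \frac{1}{-17} = - \frac{1}{17}$)
$- \frac{351}{-495} - \frac{468}{I{\left(22,-8 \right)}} = - \frac{351}{-495} - \frac{468}{- \frac{1}{17}} = \left(-351\right) \left(- \frac{1}{495}\right) - -7956 = \frac{39}{55} + 7956 = \frac{437619}{55}$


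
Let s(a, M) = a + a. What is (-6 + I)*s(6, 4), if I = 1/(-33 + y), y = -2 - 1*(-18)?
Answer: -1236/17 ≈ -72.706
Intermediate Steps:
y = 16 (y = -2 + 18 = 16)
s(a, M) = 2*a
I = -1/17 (I = 1/(-33 + 16) = 1/(-17) = -1/17 ≈ -0.058824)
(-6 + I)*s(6, 4) = (-6 - 1/17)*(2*6) = -103/17*12 = -1236/17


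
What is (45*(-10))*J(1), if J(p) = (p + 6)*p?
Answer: -3150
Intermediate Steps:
J(p) = p*(6 + p) (J(p) = (6 + p)*p = p*(6 + p))
(45*(-10))*J(1) = (45*(-10))*(1*(6 + 1)) = -450*7 = -3150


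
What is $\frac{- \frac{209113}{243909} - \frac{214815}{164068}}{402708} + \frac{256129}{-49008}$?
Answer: $- \frac{42996186182882558591}{8226928318299810408} \approx -5.2263$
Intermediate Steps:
$\frac{- \frac{209113}{243909} - \frac{214815}{164068}}{402708} + \frac{256129}{-49008} = \left(\left(-209113\right) \frac{1}{243909} - \frac{214815}{164068}\right) \frac{1}{402708} + 256129 \left(- \frac{1}{49008}\right) = \left(- \frac{209113}{243909} - \frac{214815}{164068}\right) \frac{1}{402708} - \frac{256129}{49008} = \left(- \frac{86704063519}{40017661812}\right) \frac{1}{402708} - \frac{256129}{49008} = - \frac{86704063519}{16115432552986896} - \frac{256129}{49008} = - \frac{42996186182882558591}{8226928318299810408}$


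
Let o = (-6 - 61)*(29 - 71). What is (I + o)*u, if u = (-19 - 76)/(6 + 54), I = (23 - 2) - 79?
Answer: -13091/3 ≈ -4363.7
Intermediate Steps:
I = -58 (I = 21 - 79 = -58)
o = 2814 (o = -67*(-42) = 2814)
u = -19/12 (u = -95/60 = -95*1/60 = -19/12 ≈ -1.5833)
(I + o)*u = (-58 + 2814)*(-19/12) = 2756*(-19/12) = -13091/3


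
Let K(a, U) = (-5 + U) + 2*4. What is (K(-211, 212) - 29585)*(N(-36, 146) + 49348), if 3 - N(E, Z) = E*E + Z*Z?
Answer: -785324430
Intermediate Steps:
K(a, U) = 3 + U (K(a, U) = (-5 + U) + 8 = 3 + U)
N(E, Z) = 3 - E**2 - Z**2 (N(E, Z) = 3 - (E*E + Z*Z) = 3 - (E**2 + Z**2) = 3 + (-E**2 - Z**2) = 3 - E**2 - Z**2)
(K(-211, 212) - 29585)*(N(-36, 146) + 49348) = ((3 + 212) - 29585)*((3 - 1*(-36)**2 - 1*146**2) + 49348) = (215 - 29585)*((3 - 1*1296 - 1*21316) + 49348) = -29370*((3 - 1296 - 21316) + 49348) = -29370*(-22609 + 49348) = -29370*26739 = -785324430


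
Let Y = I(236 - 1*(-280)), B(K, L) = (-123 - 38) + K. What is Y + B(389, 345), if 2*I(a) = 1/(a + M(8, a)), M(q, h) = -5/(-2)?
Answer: 236437/1037 ≈ 228.00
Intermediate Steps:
M(q, h) = 5/2 (M(q, h) = -5*(-½) = 5/2)
B(K, L) = -161 + K
I(a) = 1/(2*(5/2 + a)) (I(a) = 1/(2*(a + 5/2)) = 1/(2*(5/2 + a)))
Y = 1/1037 (Y = 1/(5 + 2*(236 - 1*(-280))) = 1/(5 + 2*(236 + 280)) = 1/(5 + 2*516) = 1/(5 + 1032) = 1/1037 ≈ 0.00096432)
Y + B(389, 345) = 1/1037 + (-161 + 389) = 1/1037 + 228 = 236437/1037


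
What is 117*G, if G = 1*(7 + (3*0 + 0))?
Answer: 819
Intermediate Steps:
G = 7 (G = 1*(7 + (0 + 0)) = 1*(7 + 0) = 1*7 = 7)
117*G = 117*7 = 819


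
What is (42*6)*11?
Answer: 2772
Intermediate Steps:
(42*6)*11 = 252*11 = 2772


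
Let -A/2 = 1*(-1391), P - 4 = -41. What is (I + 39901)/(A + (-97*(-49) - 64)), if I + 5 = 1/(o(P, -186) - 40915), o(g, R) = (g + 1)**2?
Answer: 1580639623/295993549 ≈ 5.3401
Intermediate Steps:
P = -37 (P = 4 - 41 = -37)
o(g, R) = (1 + g)**2
A = 2782 (A = -2*(-1391) = 2782)
I = -198096/39619 (I = -5 + 1/((1 - 37)**2 - 40915) = -5 + 1/((-36)**2 - 40915) = -5 + 1/(1296 - 40915) = -5 + 1/(-39619) = -5 - 1/39619 = -198096/39619 ≈ -5.0000)
(I + 39901)/(A + (-97*(-49) - 64)) = (-198096/39619 + 39901)/(2782 + (-97*(-49) - 64)) = 1580639623/(39619*(2782 + (4753 - 64))) = 1580639623/(39619*(2782 + 4689)) = (1580639623/39619)/7471 = (1580639623/39619)*(1/7471) = 1580639623/295993549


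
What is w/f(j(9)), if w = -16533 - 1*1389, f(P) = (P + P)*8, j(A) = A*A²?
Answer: -2987/1944 ≈ -1.5365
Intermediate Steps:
j(A) = A³
f(P) = 16*P (f(P) = (2*P)*8 = 16*P)
w = -17922 (w = -16533 - 1389 = -17922)
w/f(j(9)) = -17922/(16*9³) = -17922/(16*729) = -17922/11664 = -17922*1/11664 = -2987/1944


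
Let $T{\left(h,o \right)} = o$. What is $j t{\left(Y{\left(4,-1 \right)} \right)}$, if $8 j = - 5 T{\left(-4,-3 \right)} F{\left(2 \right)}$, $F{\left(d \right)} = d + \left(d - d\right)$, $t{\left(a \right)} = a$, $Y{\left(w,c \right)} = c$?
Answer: $- \frac{15}{4} \approx -3.75$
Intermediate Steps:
$F{\left(d \right)} = d$ ($F{\left(d \right)} = d + 0 = d$)
$j = \frac{15}{4}$ ($j = \frac{\left(-5\right) \left(-3\right) 2}{8} = \frac{15 \cdot 2}{8} = \frac{1}{8} \cdot 30 = \frac{15}{4} \approx 3.75$)
$j t{\left(Y{\left(4,-1 \right)} \right)} = \frac{15}{4} \left(-1\right) = - \frac{15}{4}$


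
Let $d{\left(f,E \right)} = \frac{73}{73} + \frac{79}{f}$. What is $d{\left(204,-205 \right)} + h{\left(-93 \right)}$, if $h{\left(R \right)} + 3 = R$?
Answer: $- \frac{19301}{204} \approx -94.613$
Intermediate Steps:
$h{\left(R \right)} = -3 + R$
$d{\left(f,E \right)} = 1 + \frac{79}{f}$ ($d{\left(f,E \right)} = 73 \cdot \frac{1}{73} + \frac{79}{f} = 1 + \frac{79}{f}$)
$d{\left(204,-205 \right)} + h{\left(-93 \right)} = \frac{79 + 204}{204} - 96 = \frac{1}{204} \cdot 283 - 96 = \frac{283}{204} - 96 = - \frac{19301}{204}$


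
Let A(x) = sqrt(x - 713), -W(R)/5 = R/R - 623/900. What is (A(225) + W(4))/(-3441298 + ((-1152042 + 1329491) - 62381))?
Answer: 277/598721400 - I*sqrt(122)/1663115 ≈ 4.6265e-7 - 6.6414e-6*I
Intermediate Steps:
W(R) = -277/180 (W(R) = -5*(R/R - 623/900) = -5*(1 - 623*1/900) = -5*(1 - 623/900) = -5*277/900 = -277/180)
A(x) = sqrt(-713 + x)
(A(225) + W(4))/(-3441298 + ((-1152042 + 1329491) - 62381)) = (sqrt(-713 + 225) - 277/180)/(-3441298 + ((-1152042 + 1329491) - 62381)) = (sqrt(-488) - 277/180)/(-3441298 + (177449 - 62381)) = (2*I*sqrt(122) - 277/180)/(-3441298 + 115068) = (-277/180 + 2*I*sqrt(122))/(-3326230) = (-277/180 + 2*I*sqrt(122))*(-1/3326230) = 277/598721400 - I*sqrt(122)/1663115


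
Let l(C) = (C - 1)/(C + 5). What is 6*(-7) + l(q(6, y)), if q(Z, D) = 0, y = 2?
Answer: -211/5 ≈ -42.200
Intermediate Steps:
l(C) = (-1 + C)/(5 + C)
6*(-7) + l(q(6, y)) = 6*(-7) + (-1 + 0)/(5 + 0) = -42 - 1/5 = -42 + (⅕)*(-1) = -42 - ⅕ = -211/5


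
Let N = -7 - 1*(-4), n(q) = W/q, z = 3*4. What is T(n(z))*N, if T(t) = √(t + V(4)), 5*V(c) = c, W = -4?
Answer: -√105/5 ≈ -2.0494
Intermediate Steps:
z = 12
V(c) = c/5
n(q) = -4/q
N = -3 (N = -7 + 4 = -3)
T(t) = √(⅘ + t) (T(t) = √(t + (⅕)*4) = √(t + ⅘) = √(⅘ + t))
T(n(z))*N = (√(20 + 25*(-4/12))/5)*(-3) = (√(20 + 25*(-4*1/12))/5)*(-3) = (√(20 + 25*(-⅓))/5)*(-3) = (√(20 - 25/3)/5)*(-3) = (√(35/3)/5)*(-3) = ((√105/3)/5)*(-3) = (√105/15)*(-3) = -√105/5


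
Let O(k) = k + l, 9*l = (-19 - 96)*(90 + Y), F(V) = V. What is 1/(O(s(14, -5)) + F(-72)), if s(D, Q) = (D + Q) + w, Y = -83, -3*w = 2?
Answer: -9/1378 ≈ -0.0065312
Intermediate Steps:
w = -⅔ (w = -⅓*2 = -⅔ ≈ -0.66667)
l = -805/9 (l = ((-19 - 96)*(90 - 83))/9 = (-115*7)/9 = (⅑)*(-805) = -805/9 ≈ -89.444)
s(D, Q) = -⅔ + D + Q (s(D, Q) = (D + Q) - ⅔ = -⅔ + D + Q)
O(k) = -805/9 + k (O(k) = k - 805/9 = -805/9 + k)
1/(O(s(14, -5)) + F(-72)) = 1/((-805/9 + (-⅔ + 14 - 5)) - 72) = 1/((-805/9 + 25/3) - 72) = 1/(-730/9 - 72) = 1/(-1378/9) = -9/1378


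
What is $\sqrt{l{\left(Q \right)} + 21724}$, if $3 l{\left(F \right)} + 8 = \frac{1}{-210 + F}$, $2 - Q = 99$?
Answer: $\frac{\sqrt{2047213843}}{307} \approx 147.38$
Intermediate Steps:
$Q = -97$ ($Q = 2 - 99 = -97$)
$l{\left(F \right)} = - \frac{8}{3} + \frac{1}{3 \left(-210 + F\right)}$
$\sqrt{l{\left(Q \right)} + 21724} = \sqrt{\frac{1681 - -776}{3 \left(-210 - 97\right)} + 21724} = \sqrt{\frac{1681 + 776}{3 \left(-307\right)} + 21724} = \sqrt{\frac{1}{3} \left(- \frac{1}{307}\right) 2457 + 21724} = \sqrt{- \frac{819}{307} + 21724} = \sqrt{\frac{6668449}{307}} = \frac{\sqrt{2047213843}}{307}$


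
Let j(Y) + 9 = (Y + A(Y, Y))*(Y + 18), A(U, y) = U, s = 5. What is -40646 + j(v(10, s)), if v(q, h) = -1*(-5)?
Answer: -40425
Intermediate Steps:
v(q, h) = 5
j(Y) = -9 + 2*Y*(18 + Y) (j(Y) = -9 + (Y + Y)*(Y + 18) = -9 + (2*Y)*(18 + Y) = -9 + 2*Y*(18 + Y))
-40646 + j(v(10, s)) = -40646 + (-9 + 2*5**2 + 36*5) = -40646 + (-9 + 2*25 + 180) = -40646 + (-9 + 50 + 180) = -40646 + 221 = -40425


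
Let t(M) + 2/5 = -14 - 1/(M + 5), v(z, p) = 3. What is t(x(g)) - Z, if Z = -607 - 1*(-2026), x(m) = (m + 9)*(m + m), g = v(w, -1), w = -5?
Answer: -551864/385 ≈ -1433.4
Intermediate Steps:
g = 3
x(m) = 2*m*(9 + m) (x(m) = (9 + m)*(2*m) = 2*m*(9 + m))
t(M) = -72/5 - 1/(5 + M) (t(M) = -⅖ + (-14 - 1/(M + 5)) = -⅖ + (-14 - 1/(5 + M)) = -72/5 - 1/(5 + M))
Z = 1419 (Z = -607 + 2026 = 1419)
t(x(g)) - Z = (-365 - 144*3*(9 + 3))/(5*(5 + 2*3*(9 + 3))) - 1*1419 = (-365 - 144*3*12)/(5*(5 + 2*3*12)) - 1419 = (-365 - 72*72)/(5*(5 + 72)) - 1419 = (⅕)*(-365 - 5184)/77 - 1419 = (⅕)*(1/77)*(-5549) - 1419 = -5549/385 - 1419 = -551864/385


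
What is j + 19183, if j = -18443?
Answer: 740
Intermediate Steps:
j + 19183 = -18443 + 19183 = 740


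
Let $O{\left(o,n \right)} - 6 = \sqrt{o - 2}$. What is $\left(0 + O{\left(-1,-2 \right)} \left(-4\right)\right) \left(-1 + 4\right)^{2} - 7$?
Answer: $-223 - 36 i \sqrt{3} \approx -223.0 - 62.354 i$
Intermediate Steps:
$O{\left(o,n \right)} = 6 + \sqrt{-2 + o}$ ($O{\left(o,n \right)} = 6 + \sqrt{o - 2} = 6 + \sqrt{-2 + o}$)
$\left(0 + O{\left(-1,-2 \right)} \left(-4\right)\right) \left(-1 + 4\right)^{2} - 7 = \left(0 + \left(6 + \sqrt{-2 - 1}\right) \left(-4\right)\right) \left(-1 + 4\right)^{2} - 7 = \left(0 + \left(6 + \sqrt{-3}\right) \left(-4\right)\right) 3^{2} - 7 = \left(0 + \left(6 + i \sqrt{3}\right) \left(-4\right)\right) 9 - 7 = \left(0 - \left(24 + 4 i \sqrt{3}\right)\right) 9 - 7 = \left(-24 - 4 i \sqrt{3}\right) 9 - 7 = \left(-216 - 36 i \sqrt{3}\right) - 7 = -223 - 36 i \sqrt{3}$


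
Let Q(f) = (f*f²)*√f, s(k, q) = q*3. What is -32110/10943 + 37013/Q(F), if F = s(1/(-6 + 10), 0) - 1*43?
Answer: -32110/10943 + 37013*I*√43/3418801 ≈ -2.9343 + 0.070993*I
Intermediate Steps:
s(k, q) = 3*q
F = -43 (F = 3*0 - 1*43 = 0 - 43 = -43)
Q(f) = f^(7/2) (Q(f) = f³*√f = f^(7/2))
-32110/10943 + 37013/Q(F) = -32110/10943 + 37013/((-43)^(7/2)) = -32110*1/10943 + 37013/((-79507*I*√43)) = -32110/10943 + 37013*(I*√43/3418801) = -32110/10943 + 37013*I*√43/3418801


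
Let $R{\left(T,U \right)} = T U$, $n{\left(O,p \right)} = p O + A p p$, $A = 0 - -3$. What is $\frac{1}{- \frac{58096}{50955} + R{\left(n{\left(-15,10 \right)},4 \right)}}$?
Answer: $\frac{50955}{30514904} \approx 0.0016698$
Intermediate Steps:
$A = 3$ ($A = 0 + 3 = 3$)
$n{\left(O,p \right)} = 3 p^{2} + O p$ ($n{\left(O,p \right)} = p O + 3 p p = O p + 3 p^{2} = 3 p^{2} + O p$)
$\frac{1}{- \frac{58096}{50955} + R{\left(n{\left(-15,10 \right)},4 \right)}} = \frac{1}{- \frac{58096}{50955} + 10 \left(-15 + 3 \cdot 10\right) 4} = \frac{1}{\left(-58096\right) \frac{1}{50955} + 10 \left(-15 + 30\right) 4} = \frac{1}{- \frac{58096}{50955} + 10 \cdot 15 \cdot 4} = \frac{1}{- \frac{58096}{50955} + 150 \cdot 4} = \frac{1}{- \frac{58096}{50955} + 600} = \frac{1}{\frac{30514904}{50955}} = \frac{50955}{30514904}$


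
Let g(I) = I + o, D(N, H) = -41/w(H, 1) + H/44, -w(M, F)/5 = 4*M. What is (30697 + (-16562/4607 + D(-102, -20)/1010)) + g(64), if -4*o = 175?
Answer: 628816250793243/20473508000 ≈ 30714.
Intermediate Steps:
w(M, F) = -20*M
o = -175/4 (o = -¼*175 = -175/4 ≈ -43.750)
D(N, H) = H/44 + 41/(20*H) (D(N, H) = -41*(-1/(20*H)) + H/44 = -(-41)/(20*H) + H*(1/44) = 41/(20*H) + H/44 = H/44 + 41/(20*H))
g(I) = -175/4 + I (g(I) = I - 175/4 = -175/4 + I)
(30697 + (-16562/4607 + D(-102, -20)/1010)) + g(64) = (30697 + (-16562/4607 + ((1/44)*(-20) + (41/20)/(-20))/1010)) + (-175/4 + 64) = (30697 + (-16562*1/4607 + (-5/11 + (41/20)*(-1/20))*(1/1010))) + 81/4 = (30697 + (-16562/4607 + (-5/11 - 41/400)*(1/1010))) + 81/4 = (30697 + (-16562/4607 - 2451/4400*1/1010)) + 81/4 = (30697 + (-16562/4607 - 2451/4444000)) + 81/4 = (30697 - 73612819757/20473508000) + 81/4 = 628401662256243/20473508000 + 81/4 = 628816250793243/20473508000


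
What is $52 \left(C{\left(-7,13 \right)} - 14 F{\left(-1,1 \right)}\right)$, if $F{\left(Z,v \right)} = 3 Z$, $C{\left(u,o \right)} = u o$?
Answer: $-2548$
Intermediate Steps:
$C{\left(u,o \right)} = o u$
$52 \left(C{\left(-7,13 \right)} - 14 F{\left(-1,1 \right)}\right) = 52 \left(13 \left(-7\right) - 14 \cdot 3 \left(-1\right)\right) = 52 \left(-91 - -42\right) = 52 \left(-91 + 42\right) = 52 \left(-49\right) = -2548$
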